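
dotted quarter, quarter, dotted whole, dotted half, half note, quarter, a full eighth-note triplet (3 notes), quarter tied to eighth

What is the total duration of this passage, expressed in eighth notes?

Working in eighth notes: dotted quarter = 3; quarter = 2; dotted whole = 12; dotted half = 6; half note = 4; quarter = 2; a full eighth-note triplet (3 notes) (three triplet eighths span one quarter) = 2; quarter tied to eighth (quarter + eighth) = 3.
Total: 3 + 2 + 12 + 6 + 4 + 2 + 2 + 3 = 34 eighth notes.

34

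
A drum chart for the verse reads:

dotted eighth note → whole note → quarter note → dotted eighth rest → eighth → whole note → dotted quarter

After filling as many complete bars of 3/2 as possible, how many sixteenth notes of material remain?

2

One bar of 3/2 = 24 sixteenth notes.
Working in sixteenth notes: dotted eighth note = 3; whole note = 16; quarter note = 4; dotted eighth rest = 3; eighth = 2; whole note = 16; dotted quarter = 6.
Total: 3 + 16 + 4 + 3 + 2 + 16 + 6 = 50.
50 ÷ 24 = 2 complete bars with 2 sixteenth notes remaining.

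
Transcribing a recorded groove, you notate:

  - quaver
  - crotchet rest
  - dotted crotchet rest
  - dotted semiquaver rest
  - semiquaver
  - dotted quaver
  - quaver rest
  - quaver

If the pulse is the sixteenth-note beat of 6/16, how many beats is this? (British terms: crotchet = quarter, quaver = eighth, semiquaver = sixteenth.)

One sixteenth-note beat = 2 thirty-second notes.
Express everything in thirty-second notes: quaver = 4; crotchet rest = 8; dotted crotchet rest = 12; dotted semiquaver rest = 3; semiquaver = 2; dotted quaver = 6; quaver rest = 4; quaver = 4.
Total: 4 + 8 + 12 + 3 + 2 + 6 + 4 + 4 = 43.
43 ÷ 2 = 21.5 beats.

21.5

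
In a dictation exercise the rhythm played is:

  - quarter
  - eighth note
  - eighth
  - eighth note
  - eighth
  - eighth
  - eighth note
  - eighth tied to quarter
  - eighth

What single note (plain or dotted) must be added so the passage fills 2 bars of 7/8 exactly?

2 bars of 7/8 = 14 eighth notes.
Express everything in eighth notes: quarter = 2; eighth note = 1; eighth = 1; eighth note = 1; eighth = 1; eighth = 1; eighth note = 1; eighth tied to quarter (eighth + quarter) = 3; eighth = 1.
Adding: 2 + 1 + 1 + 1 + 1 + 1 + 1 + 3 + 1 = 12.
Remaining: 14 − 12 = 2 eighth notes, which is a quarter note.

quarter note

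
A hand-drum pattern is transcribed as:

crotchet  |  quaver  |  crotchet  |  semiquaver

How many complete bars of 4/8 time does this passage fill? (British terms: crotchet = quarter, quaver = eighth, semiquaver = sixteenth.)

1

One bar of 4/8 = 8 sixteenth notes.
Each duration in sixteenth notes: crotchet = 4; quaver = 2; crotchet = 4; semiquaver = 1.
Adding: 4 + 2 + 4 + 1 = 11.
11 ÷ 8 = 1 complete bar with 3 left over.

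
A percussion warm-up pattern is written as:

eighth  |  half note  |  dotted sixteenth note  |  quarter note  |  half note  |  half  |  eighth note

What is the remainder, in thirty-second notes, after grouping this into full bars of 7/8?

11

One bar of 7/8 = 28 thirty-second notes.
Each duration in thirty-second notes: eighth = 4; half note = 16; dotted sixteenth note = 3; quarter note = 8; half note = 16; half = 16; eighth note = 4.
Total: 4 + 16 + 3 + 8 + 16 + 16 + 4 = 67.
67 ÷ 28 = 2 complete bars with 11 thirty-second notes remaining.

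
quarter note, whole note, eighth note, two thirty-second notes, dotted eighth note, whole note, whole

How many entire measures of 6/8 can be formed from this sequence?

4

One bar of 6/8 = 24 thirty-second notes.
In thirty-second notes: quarter note = 8; whole note = 32; eighth note = 4; thirty-second note = 1; thirty-second note = 1; dotted eighth note = 6; whole note = 32; whole = 32.
Adding: 8 + 32 + 4 + 1 + 1 + 6 + 32 + 32 = 116.
116 ÷ 24 = 4 complete bars with 20 left over.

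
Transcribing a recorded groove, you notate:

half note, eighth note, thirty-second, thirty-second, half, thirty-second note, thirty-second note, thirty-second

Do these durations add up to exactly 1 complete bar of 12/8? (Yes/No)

One bar of 12/8 = 48 thirty-second notes.
Convert each value to thirty-second notes: half note = 16; eighth note = 4; thirty-second = 1; thirty-second = 1; half = 16; thirty-second note = 1; thirty-second note = 1; thirty-second = 1.
Sum: 16 + 4 + 1 + 1 + 16 + 1 + 1 + 1 = 41.
41 falls short of 48, so the answer is No.

No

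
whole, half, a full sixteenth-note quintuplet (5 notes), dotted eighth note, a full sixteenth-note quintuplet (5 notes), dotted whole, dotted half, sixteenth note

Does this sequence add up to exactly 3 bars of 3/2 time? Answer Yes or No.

One bar of 3/2 = 24 sixteenth notes, so 3 bars = 72.
Each duration in sixteenth notes: whole = 16; half = 8; a full sixteenth-note quintuplet (5 notes) (five quintuplet sixteenths span one quarter) = 4; dotted eighth note = 3; a full sixteenth-note quintuplet (5 notes) (five quintuplet sixteenths span one quarter) = 4; dotted whole = 24; dotted half = 12; sixteenth note = 1.
Adding: 16 + 8 + 4 + 3 + 4 + 24 + 12 + 1 = 72.
72 equals 72, so the answer is Yes.

Yes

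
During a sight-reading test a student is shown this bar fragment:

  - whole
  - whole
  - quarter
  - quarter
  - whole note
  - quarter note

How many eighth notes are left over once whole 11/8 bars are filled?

8

One bar of 11/8 = 11 eighth notes.
Convert each value to eighth notes: whole = 8; whole = 8; quarter = 2; quarter = 2; whole note = 8; quarter note = 2.
Altogether 8 + 8 + 2 + 2 + 8 + 2 = 30.
30 ÷ 11 = 2 complete bars with 8 eighth notes remaining.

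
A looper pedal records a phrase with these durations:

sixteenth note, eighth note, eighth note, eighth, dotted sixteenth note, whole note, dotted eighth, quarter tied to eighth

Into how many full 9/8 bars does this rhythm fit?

One bar of 9/8 = 36 thirty-second notes.
Each duration in thirty-second notes: sixteenth note = 2; eighth note = 4; eighth note = 4; eighth = 4; dotted sixteenth note = 3; whole note = 32; dotted eighth = 6; quarter tied to eighth (quarter + eighth) = 12.
Altogether 2 + 4 + 4 + 4 + 3 + 32 + 6 + 12 = 67.
67 ÷ 36 = 1 complete bar with 31 left over.

1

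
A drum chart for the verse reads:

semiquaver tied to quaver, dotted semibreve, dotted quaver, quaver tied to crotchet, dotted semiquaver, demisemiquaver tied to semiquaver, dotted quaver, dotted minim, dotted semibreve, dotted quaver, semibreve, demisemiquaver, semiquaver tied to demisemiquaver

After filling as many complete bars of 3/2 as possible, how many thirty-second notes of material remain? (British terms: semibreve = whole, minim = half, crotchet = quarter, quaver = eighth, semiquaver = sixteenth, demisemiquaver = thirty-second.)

One bar of 3/2 = 48 thirty-second notes.
In thirty-second notes: semiquaver tied to quaver (semiquaver + quaver) = 6; dotted semibreve = 48; dotted quaver = 6; quaver tied to crotchet (quaver + crotchet) = 12; dotted semiquaver = 3; demisemiquaver tied to semiquaver (demisemiquaver + semiquaver) = 3; dotted quaver = 6; dotted minim = 24; dotted semibreve = 48; dotted quaver = 6; semibreve = 32; demisemiquaver = 1; semiquaver tied to demisemiquaver (semiquaver + demisemiquaver) = 3.
Adding: 6 + 48 + 6 + 12 + 3 + 3 + 6 + 24 + 48 + 6 + 32 + 1 + 3 = 198.
198 ÷ 48 = 4 complete bars with 6 thirty-second notes remaining.

6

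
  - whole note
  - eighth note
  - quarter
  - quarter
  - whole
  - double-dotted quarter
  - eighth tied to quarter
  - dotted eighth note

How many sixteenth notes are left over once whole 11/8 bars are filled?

14

One bar of 11/8 = 22 sixteenth notes.
In sixteenth notes: whole note = 16; eighth note = 2; quarter = 4; quarter = 4; whole = 16; double-dotted quarter = 7; eighth tied to quarter (eighth + quarter) = 6; dotted eighth note = 3.
Total: 16 + 2 + 4 + 4 + 16 + 7 + 6 + 3 = 58.
58 ÷ 22 = 2 complete bars with 14 sixteenth notes remaining.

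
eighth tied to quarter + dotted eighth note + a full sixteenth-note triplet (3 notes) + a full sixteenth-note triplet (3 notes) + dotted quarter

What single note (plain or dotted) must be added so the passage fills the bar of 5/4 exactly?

sixteenth note

The bar of 5/4 = 20 sixteenth notes.
Each duration in sixteenth notes: eighth tied to quarter (eighth + quarter) = 6; dotted eighth note = 3; a full sixteenth-note triplet (3 notes) (three triplet sixteenths span one eighth) = 2; a full sixteenth-note triplet (3 notes) (three triplet sixteenths span one eighth) = 2; dotted quarter = 6.
Adding: 6 + 3 + 2 + 2 + 6 = 19.
Remaining: 20 − 19 = 1 sixteenth note, which is a sixteenth note.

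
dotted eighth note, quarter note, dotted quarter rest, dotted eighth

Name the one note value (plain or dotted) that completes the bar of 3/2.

The bar of 3/2 = 24 sixteenth notes.
Express everything in sixteenth notes: dotted eighth note = 3; quarter note = 4; dotted quarter rest = 6; dotted eighth = 3.
Total: 3 + 4 + 6 + 3 = 16.
Remaining: 24 − 16 = 8 sixteenth notes, which is a half note.

half note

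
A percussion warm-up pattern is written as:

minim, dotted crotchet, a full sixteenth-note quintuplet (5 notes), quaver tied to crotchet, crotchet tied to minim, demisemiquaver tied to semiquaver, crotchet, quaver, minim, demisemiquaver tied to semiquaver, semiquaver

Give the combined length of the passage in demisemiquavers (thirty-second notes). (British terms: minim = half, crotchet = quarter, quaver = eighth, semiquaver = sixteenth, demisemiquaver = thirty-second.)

108

Convert each value to thirty-second notes: minim = 16; dotted crotchet = 12; a full sixteenth-note quintuplet (5 notes) (five quintuplet sixteenths span one quarter) = 8; quaver tied to crotchet (quaver + crotchet) = 12; crotchet tied to minim (crotchet + minim) = 24; demisemiquaver tied to semiquaver (demisemiquaver + semiquaver) = 3; crotchet = 8; quaver = 4; minim = 16; demisemiquaver tied to semiquaver (demisemiquaver + semiquaver) = 3; semiquaver = 2.
Altogether 16 + 12 + 8 + 12 + 24 + 3 + 8 + 4 + 16 + 3 + 2 = 108 thirty-second notes.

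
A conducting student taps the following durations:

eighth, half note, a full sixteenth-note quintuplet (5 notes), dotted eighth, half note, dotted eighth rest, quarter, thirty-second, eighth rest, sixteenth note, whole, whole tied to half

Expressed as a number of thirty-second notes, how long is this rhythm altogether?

151

Each duration in thirty-second notes: eighth = 4; half note = 16; a full sixteenth-note quintuplet (5 notes) (five quintuplet sixteenths span one quarter) = 8; dotted eighth = 6; half note = 16; dotted eighth rest = 6; quarter = 8; thirty-second = 1; eighth rest = 4; sixteenth note = 2; whole = 32; whole tied to half (whole + half) = 48.
Sum: 4 + 16 + 8 + 6 + 16 + 6 + 8 + 1 + 4 + 2 + 32 + 48 = 151 thirty-second notes.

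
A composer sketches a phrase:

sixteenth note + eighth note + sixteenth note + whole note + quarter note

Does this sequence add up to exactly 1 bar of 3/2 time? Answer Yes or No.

One bar of 3/2 = 24 sixteenth notes.
Express everything in sixteenth notes: sixteenth note = 1; eighth note = 2; sixteenth note = 1; whole note = 16; quarter note = 4.
Altogether 1 + 2 + 1 + 16 + 4 = 24.
24 equals 24, so the answer is Yes.

Yes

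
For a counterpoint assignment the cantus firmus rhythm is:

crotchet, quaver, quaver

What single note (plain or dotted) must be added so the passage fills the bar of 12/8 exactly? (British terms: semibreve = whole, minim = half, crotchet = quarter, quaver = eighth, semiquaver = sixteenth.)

whole note

The bar of 12/8 = 12 eighth notes.
Each duration in eighth notes: crotchet = 2; quaver = 1; quaver = 1.
Sum: 2 + 1 + 1 = 4.
Remaining: 12 − 4 = 8 eighth notes, which is a whole note.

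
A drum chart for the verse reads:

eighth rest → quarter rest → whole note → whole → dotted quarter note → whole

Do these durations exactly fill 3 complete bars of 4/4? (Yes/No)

One bar of 4/4 = 8 eighth notes, so 3 bars = 24.
Working in eighth notes: eighth rest = 1; quarter rest = 2; whole note = 8; whole = 8; dotted quarter note = 3; whole = 8.
Total: 1 + 2 + 8 + 8 + 3 + 8 = 30.
30 exceeds 24, so the answer is No.

No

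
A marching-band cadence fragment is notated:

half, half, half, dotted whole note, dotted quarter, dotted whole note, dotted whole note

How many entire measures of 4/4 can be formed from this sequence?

6

One bar of 4/4 = 8 eighth notes.
Each duration in eighth notes: half = 4; half = 4; half = 4; dotted whole note = 12; dotted quarter = 3; dotted whole note = 12; dotted whole note = 12.
Altogether 4 + 4 + 4 + 12 + 3 + 12 + 12 = 51.
51 ÷ 8 = 6 complete bars with 3 left over.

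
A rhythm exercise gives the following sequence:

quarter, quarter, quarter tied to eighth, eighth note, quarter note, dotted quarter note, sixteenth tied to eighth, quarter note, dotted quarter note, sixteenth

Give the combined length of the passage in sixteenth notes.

Express everything in sixteenth notes: quarter = 4; quarter = 4; quarter tied to eighth (quarter + eighth) = 6; eighth note = 2; quarter note = 4; dotted quarter note = 6; sixteenth tied to eighth (sixteenth + eighth) = 3; quarter note = 4; dotted quarter note = 6; sixteenth = 1.
Total: 4 + 4 + 6 + 2 + 4 + 6 + 3 + 4 + 6 + 1 = 40 sixteenth notes.

40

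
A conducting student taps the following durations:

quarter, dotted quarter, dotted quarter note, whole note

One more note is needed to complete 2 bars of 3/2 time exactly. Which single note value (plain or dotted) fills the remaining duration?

2 bars of 3/2 = 24 eighth notes.
Working in eighth notes: quarter = 2; dotted quarter = 3; dotted quarter note = 3; whole note = 8.
Altogether 2 + 3 + 3 + 8 = 16.
Remaining: 24 − 16 = 8 eighth notes, which is a whole note.

whole note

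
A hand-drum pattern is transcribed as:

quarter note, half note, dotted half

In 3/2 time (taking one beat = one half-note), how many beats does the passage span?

3

One half-note beat = 2 quarter notes.
Convert each value to quarter notes: quarter note = 1; half note = 2; dotted half = 3.
Altogether 1 + 2 + 3 = 6.
6 ÷ 2 = 3 beats.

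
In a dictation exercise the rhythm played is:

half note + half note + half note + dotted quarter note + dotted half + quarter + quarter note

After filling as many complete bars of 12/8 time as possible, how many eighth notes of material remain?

1

One bar of 12/8 = 12 eighth notes.
Convert each value to eighth notes: half note = 4; half note = 4; half note = 4; dotted quarter note = 3; dotted half = 6; quarter = 2; quarter note = 2.
Sum: 4 + 4 + 4 + 3 + 6 + 2 + 2 = 25.
25 ÷ 12 = 2 complete bars with 1 eighth note remaining.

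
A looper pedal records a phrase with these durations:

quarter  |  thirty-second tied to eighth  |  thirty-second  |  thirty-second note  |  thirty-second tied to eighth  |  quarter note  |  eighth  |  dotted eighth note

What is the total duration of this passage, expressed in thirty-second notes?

38

Convert each value to thirty-second notes: quarter = 8; thirty-second tied to eighth (thirty-second + eighth) = 5; thirty-second = 1; thirty-second note = 1; thirty-second tied to eighth (thirty-second + eighth) = 5; quarter note = 8; eighth = 4; dotted eighth note = 6.
Adding: 8 + 5 + 1 + 1 + 5 + 8 + 4 + 6 = 38 thirty-second notes.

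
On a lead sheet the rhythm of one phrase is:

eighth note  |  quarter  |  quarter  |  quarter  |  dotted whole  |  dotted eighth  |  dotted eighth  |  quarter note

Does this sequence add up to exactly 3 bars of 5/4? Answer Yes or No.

No

One bar of 5/4 = 20 sixteenth notes, so 3 bars = 60.
Each duration in sixteenth notes: eighth note = 2; quarter = 4; quarter = 4; quarter = 4; dotted whole = 24; dotted eighth = 3; dotted eighth = 3; quarter note = 4.
Sum: 2 + 4 + 4 + 4 + 24 + 3 + 3 + 4 = 48.
48 falls short of 60, so the answer is No.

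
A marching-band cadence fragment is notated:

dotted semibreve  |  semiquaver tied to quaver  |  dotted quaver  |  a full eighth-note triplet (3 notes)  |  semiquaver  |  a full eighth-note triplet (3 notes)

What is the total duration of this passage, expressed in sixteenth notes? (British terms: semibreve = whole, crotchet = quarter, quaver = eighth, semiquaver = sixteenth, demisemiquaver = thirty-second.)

Working in sixteenth notes: dotted semibreve = 24; semiquaver tied to quaver (semiquaver + quaver) = 3; dotted quaver = 3; a full eighth-note triplet (3 notes) (three triplet eighths span one quarter) = 4; semiquaver = 1; a full eighth-note triplet (3 notes) (three triplet eighths span one quarter) = 4.
Adding: 24 + 3 + 3 + 4 + 1 + 4 = 39 sixteenth notes.

39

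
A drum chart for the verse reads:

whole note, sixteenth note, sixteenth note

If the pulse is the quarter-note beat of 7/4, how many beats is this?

One quarter-note beat = 4 sixteenth notes.
Express everything in sixteenth notes: whole note = 16; sixteenth note = 1; sixteenth note = 1.
Sum: 16 + 1 + 1 = 18.
18 ÷ 4 = 4.5 beats.

4.5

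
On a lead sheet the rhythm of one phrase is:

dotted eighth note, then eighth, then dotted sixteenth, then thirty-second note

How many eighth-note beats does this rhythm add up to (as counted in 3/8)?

One eighth-note beat = 4 thirty-second notes.
Express everything in thirty-second notes: dotted eighth note = 6; eighth = 4; dotted sixteenth = 3; thirty-second note = 1.
Sum: 6 + 4 + 3 + 1 = 14.
14 ÷ 4 = 3.5 beats.

3.5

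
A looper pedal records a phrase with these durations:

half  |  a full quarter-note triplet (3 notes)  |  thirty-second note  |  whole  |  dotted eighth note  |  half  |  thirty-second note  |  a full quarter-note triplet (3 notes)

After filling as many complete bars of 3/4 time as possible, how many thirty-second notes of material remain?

One bar of 3/4 = 24 thirty-second notes.
In thirty-second notes: half = 16; a full quarter-note triplet (3 notes) (three triplet quarters span one half) = 16; thirty-second note = 1; whole = 32; dotted eighth note = 6; half = 16; thirty-second note = 1; a full quarter-note triplet (3 notes) (three triplet quarters span one half) = 16.
Adding: 16 + 16 + 1 + 32 + 6 + 16 + 1 + 16 = 104.
104 ÷ 24 = 4 complete bars with 8 thirty-second notes remaining.

8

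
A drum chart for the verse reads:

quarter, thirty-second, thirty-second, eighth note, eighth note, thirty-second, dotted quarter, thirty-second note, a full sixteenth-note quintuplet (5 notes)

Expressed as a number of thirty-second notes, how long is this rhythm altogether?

40

Each duration in thirty-second notes: quarter = 8; thirty-second = 1; thirty-second = 1; eighth note = 4; eighth note = 4; thirty-second = 1; dotted quarter = 12; thirty-second note = 1; a full sixteenth-note quintuplet (5 notes) (five quintuplet sixteenths span one quarter) = 8.
Sum: 8 + 1 + 1 + 4 + 4 + 1 + 12 + 1 + 8 = 40 thirty-second notes.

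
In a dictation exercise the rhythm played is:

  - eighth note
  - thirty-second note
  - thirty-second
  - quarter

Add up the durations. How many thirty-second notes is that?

14

Convert each value to thirty-second notes: eighth note = 4; thirty-second note = 1; thirty-second = 1; quarter = 8.
Altogether 4 + 1 + 1 + 8 = 14 thirty-second notes.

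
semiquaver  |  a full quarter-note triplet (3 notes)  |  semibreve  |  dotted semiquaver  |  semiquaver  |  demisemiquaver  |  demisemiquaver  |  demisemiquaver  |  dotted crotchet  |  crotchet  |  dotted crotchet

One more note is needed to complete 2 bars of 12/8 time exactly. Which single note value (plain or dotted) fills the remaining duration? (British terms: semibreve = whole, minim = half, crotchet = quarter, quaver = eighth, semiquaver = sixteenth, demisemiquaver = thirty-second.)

2 bars of 12/8 = 96 thirty-second notes.
In thirty-second notes: semiquaver = 2; a full quarter-note triplet (3 notes) (three triplet quarters span one half) = 16; semibreve = 32; dotted semiquaver = 3; semiquaver = 2; demisemiquaver = 1; demisemiquaver = 1; demisemiquaver = 1; dotted crotchet = 12; crotchet = 8; dotted crotchet = 12.
Sum: 2 + 16 + 32 + 3 + 2 + 1 + 1 + 1 + 12 + 8 + 12 = 90.
Remaining: 96 − 90 = 6 thirty-second notes, which is a dotted eighth note.

dotted eighth note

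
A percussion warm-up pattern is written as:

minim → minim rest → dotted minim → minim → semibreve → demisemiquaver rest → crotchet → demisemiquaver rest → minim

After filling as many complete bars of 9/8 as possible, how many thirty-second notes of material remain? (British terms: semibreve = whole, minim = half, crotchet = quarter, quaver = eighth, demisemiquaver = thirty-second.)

One bar of 9/8 = 36 thirty-second notes.
Express everything in thirty-second notes: minim = 16; minim rest = 16; dotted minim = 24; minim = 16; semibreve = 32; demisemiquaver rest = 1; crotchet = 8; demisemiquaver rest = 1; minim = 16.
Total: 16 + 16 + 24 + 16 + 32 + 1 + 8 + 1 + 16 = 130.
130 ÷ 36 = 3 complete bars with 22 thirty-second notes remaining.

22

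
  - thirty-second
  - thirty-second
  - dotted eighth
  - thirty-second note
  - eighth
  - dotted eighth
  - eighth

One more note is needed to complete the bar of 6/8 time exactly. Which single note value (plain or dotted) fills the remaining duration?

The bar of 6/8 = 24 thirty-second notes.
Working in thirty-second notes: thirty-second = 1; thirty-second = 1; dotted eighth = 6; thirty-second note = 1; eighth = 4; dotted eighth = 6; eighth = 4.
Altogether 1 + 1 + 6 + 1 + 4 + 6 + 4 = 23.
Remaining: 24 − 23 = 1 thirty-second note, which is a thirty-second note.

thirty-second note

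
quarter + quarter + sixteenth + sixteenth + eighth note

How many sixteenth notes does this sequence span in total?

12

Convert each value to sixteenth notes: quarter = 4; quarter = 4; sixteenth = 1; sixteenth = 1; eighth note = 2.
Total: 4 + 4 + 1 + 1 + 2 = 12 sixteenth notes.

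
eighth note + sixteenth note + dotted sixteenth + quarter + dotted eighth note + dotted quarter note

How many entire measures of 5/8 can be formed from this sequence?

1

One bar of 5/8 = 20 thirty-second notes.
Convert each value to thirty-second notes: eighth note = 4; sixteenth note = 2; dotted sixteenth = 3; quarter = 8; dotted eighth note = 6; dotted quarter note = 12.
Adding: 4 + 2 + 3 + 8 + 6 + 12 = 35.
35 ÷ 20 = 1 complete bar with 15 left over.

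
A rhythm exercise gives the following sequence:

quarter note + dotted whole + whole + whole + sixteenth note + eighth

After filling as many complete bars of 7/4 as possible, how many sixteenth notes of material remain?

One bar of 7/4 = 28 sixteenth notes.
Express everything in sixteenth notes: quarter note = 4; dotted whole = 24; whole = 16; whole = 16; sixteenth note = 1; eighth = 2.
Adding: 4 + 24 + 16 + 16 + 1 + 2 = 63.
63 ÷ 28 = 2 complete bars with 7 sixteenth notes remaining.

7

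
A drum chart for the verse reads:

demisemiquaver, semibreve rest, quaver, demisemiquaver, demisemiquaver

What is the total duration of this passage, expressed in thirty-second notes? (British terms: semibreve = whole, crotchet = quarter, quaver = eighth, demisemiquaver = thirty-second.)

39

Express everything in thirty-second notes: demisemiquaver = 1; semibreve rest = 32; quaver = 4; demisemiquaver = 1; demisemiquaver = 1.
Sum: 1 + 32 + 4 + 1 + 1 = 39 thirty-second notes.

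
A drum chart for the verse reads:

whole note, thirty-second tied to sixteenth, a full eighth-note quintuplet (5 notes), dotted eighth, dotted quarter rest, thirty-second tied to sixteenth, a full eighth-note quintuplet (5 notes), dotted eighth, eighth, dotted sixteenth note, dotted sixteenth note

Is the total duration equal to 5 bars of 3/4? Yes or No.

One bar of 3/4 = 24 thirty-second notes, so 5 bars = 120.
Express everything in thirty-second notes: whole note = 32; thirty-second tied to sixteenth (thirty-second + sixteenth) = 3; a full eighth-note quintuplet (5 notes) (five quintuplet eighths span one half) = 16; dotted eighth = 6; dotted quarter rest = 12; thirty-second tied to sixteenth (thirty-second + sixteenth) = 3; a full eighth-note quintuplet (5 notes) (five quintuplet eighths span one half) = 16; dotted eighth = 6; eighth = 4; dotted sixteenth note = 3; dotted sixteenth note = 3.
Sum: 32 + 3 + 16 + 6 + 12 + 3 + 16 + 6 + 4 + 3 + 3 = 104.
104 falls short of 120, so the answer is No.

No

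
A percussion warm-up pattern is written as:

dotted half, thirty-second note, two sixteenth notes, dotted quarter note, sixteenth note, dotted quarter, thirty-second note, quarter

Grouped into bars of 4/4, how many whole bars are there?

One bar of 4/4 = 32 thirty-second notes.
In thirty-second notes: dotted half = 24; thirty-second note = 1; sixteenth note = 2; sixteenth note = 2; dotted quarter note = 12; sixteenth note = 2; dotted quarter = 12; thirty-second note = 1; quarter = 8.
Total: 24 + 1 + 2 + 2 + 12 + 2 + 12 + 1 + 8 = 64.
64 ÷ 32 = 2 complete bars with 0 left over.

2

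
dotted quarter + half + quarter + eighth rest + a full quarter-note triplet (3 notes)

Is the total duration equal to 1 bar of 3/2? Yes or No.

One bar of 3/2 = 12 eighth notes.
Each duration in eighth notes: dotted quarter = 3; half = 4; quarter = 2; eighth rest = 1; a full quarter-note triplet (3 notes) (three triplet quarters span one half) = 4.
Sum: 3 + 4 + 2 + 1 + 4 = 14.
14 exceeds 12, so the answer is No.

No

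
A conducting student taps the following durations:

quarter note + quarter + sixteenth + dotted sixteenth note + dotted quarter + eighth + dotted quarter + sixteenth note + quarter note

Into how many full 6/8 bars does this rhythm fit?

One bar of 6/8 = 24 thirty-second notes.
Each duration in thirty-second notes: quarter note = 8; quarter = 8; sixteenth = 2; dotted sixteenth note = 3; dotted quarter = 12; eighth = 4; dotted quarter = 12; sixteenth note = 2; quarter note = 8.
Sum: 8 + 8 + 2 + 3 + 12 + 4 + 12 + 2 + 8 = 59.
59 ÷ 24 = 2 complete bars with 11 left over.

2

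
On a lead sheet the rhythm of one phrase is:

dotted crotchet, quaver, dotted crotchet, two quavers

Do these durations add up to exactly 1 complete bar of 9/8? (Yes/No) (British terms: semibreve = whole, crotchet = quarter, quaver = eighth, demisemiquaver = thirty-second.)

One bar of 9/8 = 9 eighth notes.
Convert each value to eighth notes: dotted crotchet = 3; quaver = 1; dotted crotchet = 3; quaver = 1; quaver = 1.
Altogether 3 + 1 + 3 + 1 + 1 = 9.
9 equals 9, so the answer is Yes.

Yes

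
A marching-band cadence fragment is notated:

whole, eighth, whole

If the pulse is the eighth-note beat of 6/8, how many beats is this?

17

One eighth-note beat = 2 sixteenth notes.
Convert each value to sixteenth notes: whole = 16; eighth = 2; whole = 16.
Sum: 16 + 2 + 16 = 34.
34 ÷ 2 = 17 beats.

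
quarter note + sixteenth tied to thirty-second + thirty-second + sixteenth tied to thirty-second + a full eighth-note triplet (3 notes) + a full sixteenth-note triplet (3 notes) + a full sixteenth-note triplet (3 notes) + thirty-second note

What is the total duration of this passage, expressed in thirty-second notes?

In thirty-second notes: quarter note = 8; sixteenth tied to thirty-second (sixteenth + thirty-second) = 3; thirty-second = 1; sixteenth tied to thirty-second (sixteenth + thirty-second) = 3; a full eighth-note triplet (3 notes) (three triplet eighths span one quarter) = 8; a full sixteenth-note triplet (3 notes) (three triplet sixteenths span one eighth) = 4; a full sixteenth-note triplet (3 notes) (three triplet sixteenths span one eighth) = 4; thirty-second note = 1.
Adding: 8 + 3 + 1 + 3 + 8 + 4 + 4 + 1 = 32 thirty-second notes.

32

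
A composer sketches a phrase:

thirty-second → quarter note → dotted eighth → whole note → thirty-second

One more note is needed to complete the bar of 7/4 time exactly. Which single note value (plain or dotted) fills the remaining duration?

The bar of 7/4 = 56 thirty-second notes.
In thirty-second notes: thirty-second = 1; quarter note = 8; dotted eighth = 6; whole note = 32; thirty-second = 1.
Total: 1 + 8 + 6 + 32 + 1 = 48.
Remaining: 56 − 48 = 8 thirty-second notes, which is a quarter note.

quarter note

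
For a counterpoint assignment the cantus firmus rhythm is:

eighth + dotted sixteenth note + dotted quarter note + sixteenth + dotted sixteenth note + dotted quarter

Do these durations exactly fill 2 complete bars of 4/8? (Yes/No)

No

One bar of 4/8 = 16 thirty-second notes, so 2 bars = 32.
Convert each value to thirty-second notes: eighth = 4; dotted sixteenth note = 3; dotted quarter note = 12; sixteenth = 2; dotted sixteenth note = 3; dotted quarter = 12.
Altogether 4 + 3 + 12 + 2 + 3 + 12 = 36.
36 exceeds 32, so the answer is No.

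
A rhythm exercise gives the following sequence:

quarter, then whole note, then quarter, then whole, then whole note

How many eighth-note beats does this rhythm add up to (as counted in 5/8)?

28

One eighth-note beat = 2 sixteenth notes.
Convert each value to sixteenth notes: quarter = 4; whole note = 16; quarter = 4; whole = 16; whole note = 16.
Altogether 4 + 16 + 4 + 16 + 16 = 56.
56 ÷ 2 = 28 beats.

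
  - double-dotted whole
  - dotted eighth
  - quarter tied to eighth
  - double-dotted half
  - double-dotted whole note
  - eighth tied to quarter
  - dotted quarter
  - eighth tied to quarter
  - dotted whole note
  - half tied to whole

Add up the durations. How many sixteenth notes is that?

145

Express everything in sixteenth notes: double-dotted whole = 28; dotted eighth = 3; quarter tied to eighth (quarter + eighth) = 6; double-dotted half = 14; double-dotted whole note = 28; eighth tied to quarter (eighth + quarter) = 6; dotted quarter = 6; eighth tied to quarter (eighth + quarter) = 6; dotted whole note = 24; half tied to whole (half + whole) = 24.
Adding: 28 + 3 + 6 + 14 + 28 + 6 + 6 + 6 + 24 + 24 = 145 sixteenth notes.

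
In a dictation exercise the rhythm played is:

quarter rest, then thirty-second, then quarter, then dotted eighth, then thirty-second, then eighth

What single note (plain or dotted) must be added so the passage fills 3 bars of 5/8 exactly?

3 bars of 5/8 = 60 thirty-second notes.
In thirty-second notes: quarter rest = 8; thirty-second = 1; quarter = 8; dotted eighth = 6; thirty-second = 1; eighth = 4.
Total: 8 + 1 + 8 + 6 + 1 + 4 = 28.
Remaining: 60 − 28 = 32 thirty-second notes, which is a whole note.

whole note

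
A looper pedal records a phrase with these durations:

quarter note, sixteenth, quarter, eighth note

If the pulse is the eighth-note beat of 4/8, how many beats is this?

One eighth-note beat = 2 sixteenth notes.
Convert each value to sixteenth notes: quarter note = 4; sixteenth = 1; quarter = 4; eighth note = 2.
Adding: 4 + 1 + 4 + 2 = 11.
11 ÷ 2 = 5.5 beats.

5.5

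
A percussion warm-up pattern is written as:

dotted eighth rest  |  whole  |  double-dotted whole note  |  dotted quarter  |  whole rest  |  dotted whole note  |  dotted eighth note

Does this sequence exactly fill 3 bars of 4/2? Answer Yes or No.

Yes

One bar of 4/2 = 32 sixteenth notes, so 3 bars = 96.
Working in sixteenth notes: dotted eighth rest = 3; whole = 16; double-dotted whole note = 28; dotted quarter = 6; whole rest = 16; dotted whole note = 24; dotted eighth note = 3.
Total: 3 + 16 + 28 + 6 + 16 + 24 + 3 = 96.
96 equals 96, so the answer is Yes.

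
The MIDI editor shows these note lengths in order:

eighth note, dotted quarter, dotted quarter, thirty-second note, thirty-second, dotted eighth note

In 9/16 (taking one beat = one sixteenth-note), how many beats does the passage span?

18

One sixteenth-note beat = 2 thirty-second notes.
Each duration in thirty-second notes: eighth note = 4; dotted quarter = 12; dotted quarter = 12; thirty-second note = 1; thirty-second = 1; dotted eighth note = 6.
Adding: 4 + 12 + 12 + 1 + 1 + 6 = 36.
36 ÷ 2 = 18 beats.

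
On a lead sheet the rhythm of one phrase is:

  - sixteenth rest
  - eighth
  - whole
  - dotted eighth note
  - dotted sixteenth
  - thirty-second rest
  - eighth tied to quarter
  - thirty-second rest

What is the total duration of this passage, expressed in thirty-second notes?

61

Express everything in thirty-second notes: sixteenth rest = 2; eighth = 4; whole = 32; dotted eighth note = 6; dotted sixteenth = 3; thirty-second rest = 1; eighth tied to quarter (eighth + quarter) = 12; thirty-second rest = 1.
Altogether 2 + 4 + 32 + 6 + 3 + 1 + 12 + 1 = 61 thirty-second notes.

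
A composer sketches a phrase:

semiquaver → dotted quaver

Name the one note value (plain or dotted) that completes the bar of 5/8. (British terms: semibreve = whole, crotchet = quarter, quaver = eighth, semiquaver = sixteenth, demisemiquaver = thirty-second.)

The bar of 5/8 = 10 sixteenth notes.
Working in sixteenth notes: semiquaver = 1; dotted quaver = 3.
Altogether 1 + 3 = 4.
Remaining: 10 − 4 = 6 sixteenth notes, which is a dotted quarter note.

dotted quarter note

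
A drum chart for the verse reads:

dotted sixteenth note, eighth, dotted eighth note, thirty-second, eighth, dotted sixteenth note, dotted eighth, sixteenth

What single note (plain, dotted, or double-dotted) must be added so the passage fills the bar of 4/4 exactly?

The bar of 4/4 = 32 thirty-second notes.
Express everything in thirty-second notes: dotted sixteenth note = 3; eighth = 4; dotted eighth note = 6; thirty-second = 1; eighth = 4; dotted sixteenth note = 3; dotted eighth = 6; sixteenth = 2.
Altogether 3 + 4 + 6 + 1 + 4 + 3 + 6 + 2 = 29.
Remaining: 32 − 29 = 3 thirty-second notes, which is a dotted sixteenth note.

dotted sixteenth note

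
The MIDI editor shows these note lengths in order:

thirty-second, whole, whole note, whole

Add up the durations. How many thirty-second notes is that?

Working in thirty-second notes: thirty-second = 1; whole = 32; whole note = 32; whole = 32.
Sum: 1 + 32 + 32 + 32 = 97 thirty-second notes.

97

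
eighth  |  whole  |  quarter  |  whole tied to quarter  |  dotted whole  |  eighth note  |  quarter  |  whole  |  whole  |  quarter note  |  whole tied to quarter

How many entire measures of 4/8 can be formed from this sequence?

16

One bar of 4/8 = 4 eighth notes.
In eighth notes: eighth = 1; whole = 8; quarter = 2; whole tied to quarter (whole + quarter) = 10; dotted whole = 12; eighth note = 1; quarter = 2; whole = 8; whole = 8; quarter note = 2; whole tied to quarter (whole + quarter) = 10.
Altogether 1 + 8 + 2 + 10 + 12 + 1 + 2 + 8 + 8 + 2 + 10 = 64.
64 ÷ 4 = 16 complete bars with 0 left over.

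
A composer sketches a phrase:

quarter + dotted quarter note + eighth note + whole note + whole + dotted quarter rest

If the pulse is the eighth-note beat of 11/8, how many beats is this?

25

One eighth-note beat = 2 sixteenth notes.
In sixteenth notes: quarter = 4; dotted quarter note = 6; eighth note = 2; whole note = 16; whole = 16; dotted quarter rest = 6.
Altogether 4 + 6 + 2 + 16 + 16 + 6 = 50.
50 ÷ 2 = 25 beats.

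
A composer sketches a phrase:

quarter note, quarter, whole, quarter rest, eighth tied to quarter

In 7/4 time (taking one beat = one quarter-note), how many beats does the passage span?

One quarter-note beat = 2 eighth notes.
Working in eighth notes: quarter note = 2; quarter = 2; whole = 8; quarter rest = 2; eighth tied to quarter (eighth + quarter) = 3.
Adding: 2 + 2 + 8 + 2 + 3 = 17.
17 ÷ 2 = 8.5 beats.

8.5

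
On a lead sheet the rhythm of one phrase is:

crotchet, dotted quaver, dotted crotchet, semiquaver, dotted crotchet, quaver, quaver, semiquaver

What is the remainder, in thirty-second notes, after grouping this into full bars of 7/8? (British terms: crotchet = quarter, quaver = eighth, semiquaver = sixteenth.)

One bar of 7/8 = 14 sixteenth notes.
Express everything in sixteenth notes: crotchet = 4; dotted quaver = 3; dotted crotchet = 6; semiquaver = 1; dotted crotchet = 6; quaver = 2; quaver = 2; semiquaver = 1.
Sum: 4 + 3 + 6 + 1 + 6 + 2 + 2 + 1 = 25.
25 ÷ 14 = 1 complete bar with 11 sixteenth notes remaining = 22 thirty-second notes.

22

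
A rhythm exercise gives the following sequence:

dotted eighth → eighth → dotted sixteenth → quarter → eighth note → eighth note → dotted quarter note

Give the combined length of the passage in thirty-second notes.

Working in thirty-second notes: dotted eighth = 6; eighth = 4; dotted sixteenth = 3; quarter = 8; eighth note = 4; eighth note = 4; dotted quarter note = 12.
Altogether 6 + 4 + 3 + 8 + 4 + 4 + 12 = 41 thirty-second notes.

41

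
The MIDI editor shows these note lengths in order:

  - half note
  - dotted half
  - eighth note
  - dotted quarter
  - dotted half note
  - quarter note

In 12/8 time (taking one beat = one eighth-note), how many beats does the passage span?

22

One eighth-note beat = 2 sixteenth notes.
Working in sixteenth notes: half note = 8; dotted half = 12; eighth note = 2; dotted quarter = 6; dotted half note = 12; quarter note = 4.
Altogether 8 + 12 + 2 + 6 + 12 + 4 = 44.
44 ÷ 2 = 22 beats.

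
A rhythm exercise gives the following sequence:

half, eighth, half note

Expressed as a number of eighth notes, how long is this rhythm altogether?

9

In eighth notes: half = 4; eighth = 1; half note = 4.
Adding: 4 + 1 + 4 = 9 eighth notes.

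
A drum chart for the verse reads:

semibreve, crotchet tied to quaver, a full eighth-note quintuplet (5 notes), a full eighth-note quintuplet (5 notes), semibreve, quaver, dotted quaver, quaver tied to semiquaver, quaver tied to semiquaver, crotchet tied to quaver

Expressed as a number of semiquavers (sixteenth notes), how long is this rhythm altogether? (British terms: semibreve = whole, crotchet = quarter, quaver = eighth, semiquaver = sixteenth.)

Working in sixteenth notes: semibreve = 16; crotchet tied to quaver (crotchet + quaver) = 6; a full eighth-note quintuplet (5 notes) (five quintuplet eighths span one half) = 8; a full eighth-note quintuplet (5 notes) (five quintuplet eighths span one half) = 8; semibreve = 16; quaver = 2; dotted quaver = 3; quaver tied to semiquaver (quaver + semiquaver) = 3; quaver tied to semiquaver (quaver + semiquaver) = 3; crotchet tied to quaver (crotchet + quaver) = 6.
Adding: 16 + 6 + 8 + 8 + 16 + 2 + 3 + 3 + 3 + 6 = 71 sixteenth notes.

71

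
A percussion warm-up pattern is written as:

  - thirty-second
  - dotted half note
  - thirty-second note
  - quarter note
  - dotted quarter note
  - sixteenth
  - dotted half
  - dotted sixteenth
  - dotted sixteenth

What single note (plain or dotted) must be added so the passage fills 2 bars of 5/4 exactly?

sixteenth note

2 bars of 5/4 = 80 thirty-second notes.
Working in thirty-second notes: thirty-second = 1; dotted half note = 24; thirty-second note = 1; quarter note = 8; dotted quarter note = 12; sixteenth = 2; dotted half = 24; dotted sixteenth = 3; dotted sixteenth = 3.
Sum: 1 + 24 + 1 + 8 + 12 + 2 + 24 + 3 + 3 = 78.
Remaining: 80 − 78 = 2 thirty-second notes, which is a sixteenth note.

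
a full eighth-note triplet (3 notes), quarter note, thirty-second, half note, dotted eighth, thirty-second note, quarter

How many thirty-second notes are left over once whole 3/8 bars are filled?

One bar of 3/8 = 12 thirty-second notes.
Each duration in thirty-second notes: a full eighth-note triplet (3 notes) (three triplet eighths span one quarter) = 8; quarter note = 8; thirty-second = 1; half note = 16; dotted eighth = 6; thirty-second note = 1; quarter = 8.
Sum: 8 + 8 + 1 + 16 + 6 + 1 + 8 = 48.
48 ÷ 12 = 4 complete bars with 0 thirty-second notes remaining.

0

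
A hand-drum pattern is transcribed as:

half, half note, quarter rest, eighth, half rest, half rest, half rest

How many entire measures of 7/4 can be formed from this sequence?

One bar of 7/4 = 14 eighth notes.
In eighth notes: half = 4; half note = 4; quarter rest = 2; eighth = 1; half rest = 4; half rest = 4; half rest = 4.
Altogether 4 + 4 + 2 + 1 + 4 + 4 + 4 = 23.
23 ÷ 14 = 1 complete bar with 9 left over.

1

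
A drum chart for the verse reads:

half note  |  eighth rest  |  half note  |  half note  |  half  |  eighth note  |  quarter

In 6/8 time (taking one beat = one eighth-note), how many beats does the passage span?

20

One eighth-note beat = 2 sixteenth notes.
Express everything in sixteenth notes: half note = 8; eighth rest = 2; half note = 8; half note = 8; half = 8; eighth note = 2; quarter = 4.
Sum: 8 + 2 + 8 + 8 + 8 + 2 + 4 = 40.
40 ÷ 2 = 20 beats.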